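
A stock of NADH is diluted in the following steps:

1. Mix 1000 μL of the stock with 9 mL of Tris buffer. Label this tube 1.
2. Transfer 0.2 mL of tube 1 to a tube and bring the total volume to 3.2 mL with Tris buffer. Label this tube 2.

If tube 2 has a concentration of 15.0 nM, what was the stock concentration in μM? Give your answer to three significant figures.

2.40 μM

Step 1: 1000 μL + 9 mL = 10000 μL total → factor 10000/1000 = 10
Step 2: 0.2 mL brought to 3.2 mL → factor 3.2/0.2 = 16
Overall dilution factor = 10 × 16 = 160
Stock = 15.0 nM × 160 = 2400 nM = 2.40 μM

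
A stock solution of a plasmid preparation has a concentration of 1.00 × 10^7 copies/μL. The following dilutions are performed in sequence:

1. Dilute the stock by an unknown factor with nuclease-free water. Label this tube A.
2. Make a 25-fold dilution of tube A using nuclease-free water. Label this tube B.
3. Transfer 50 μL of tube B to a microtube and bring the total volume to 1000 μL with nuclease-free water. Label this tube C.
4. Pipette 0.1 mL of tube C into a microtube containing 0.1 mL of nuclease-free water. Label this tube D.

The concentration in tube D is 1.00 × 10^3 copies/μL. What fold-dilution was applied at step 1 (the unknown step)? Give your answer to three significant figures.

10.0-fold

Step 1: unknown factor x
Step 2: 25-fold → factor 25
Step 3: 50 μL brought to 1000 μL → factor 1000/50 = 20
Step 4: 0.1 mL + 0.1 mL = 0.2 mL total → factor 0.2/0.1 = 2
Product of known-step factors = 1000
Overall factor = 1.00 × 10^7 copies/μL / (1.00 × 10^3 copies/μL) = 10000
x = 10000 / 1000 = 10.0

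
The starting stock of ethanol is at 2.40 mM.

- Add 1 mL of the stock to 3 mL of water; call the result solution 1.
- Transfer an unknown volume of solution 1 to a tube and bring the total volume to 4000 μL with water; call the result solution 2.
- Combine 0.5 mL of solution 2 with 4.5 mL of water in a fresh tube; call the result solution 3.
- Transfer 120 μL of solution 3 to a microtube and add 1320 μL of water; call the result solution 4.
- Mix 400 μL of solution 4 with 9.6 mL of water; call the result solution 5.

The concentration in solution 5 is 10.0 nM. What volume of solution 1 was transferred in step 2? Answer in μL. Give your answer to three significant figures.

Step 1: 1 mL + 3 mL = 4 mL total → factor 4/1 = 4
Step 2: v brought to 4000 μL → factor = 4000 μL/v
Step 3: 0.5 mL + 4.5 mL = 5 mL total → factor 5/0.5 = 10
Step 4: 120 μL + 1320 μL = 1440 μL total → factor 1440/120 = 12
Step 5: 400 μL + 9.6 mL = 10000 μL total → factor 10000/400 = 25
Product of known-step factors = 12000
Overall factor = 2.40 mM / (10.0 nM) = 2.4 × 10^5
Step-2 factor = 2.4 × 10^5 / 12000 = 20
v = 4000 μL / 20 = 200 μL

200 μL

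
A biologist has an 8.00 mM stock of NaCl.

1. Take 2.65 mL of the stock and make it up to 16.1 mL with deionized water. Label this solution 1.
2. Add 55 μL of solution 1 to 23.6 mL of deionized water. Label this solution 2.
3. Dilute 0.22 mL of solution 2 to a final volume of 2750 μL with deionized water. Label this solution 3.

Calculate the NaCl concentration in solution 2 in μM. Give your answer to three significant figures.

3.06 μM

Step 1: 2.65 mL brought to 16.1 mL → factor 16.1/2.65 = 6.0755
Step 2: 55 μL + 23.6 mL = 23655 μL total → factor 23655/55 = 430.09
Dilution factor through solution 2 = 6.0755 × 430.09 = 2613
[solution 2] = 8.00 mM / 2613 = 0.003062 mM = 3.06 μM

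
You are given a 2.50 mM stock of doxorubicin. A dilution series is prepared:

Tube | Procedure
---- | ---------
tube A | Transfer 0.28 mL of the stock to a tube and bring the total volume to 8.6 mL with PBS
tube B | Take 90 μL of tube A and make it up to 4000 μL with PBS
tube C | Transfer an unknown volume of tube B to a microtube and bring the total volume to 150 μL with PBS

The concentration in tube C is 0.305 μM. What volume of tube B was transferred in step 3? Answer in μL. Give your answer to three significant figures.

25.0 μL

Step 1: 0.28 mL brought to 8.6 mL → factor 8.6/0.28 = 30.714
Step 2: 90 μL brought to 4000 μL → factor 4000/90 = 44.444
Step 3: v brought to 150 μL → factor = 150 μL/v
Product of known-step factors = 1365.1
Overall factor = 2.50 mM / (0.305 μM) = 8196.7
Step-3 factor = 8196.7 / 1365.1 = 6.0046
v = 150 μL / 6.0046 = 25.0 μL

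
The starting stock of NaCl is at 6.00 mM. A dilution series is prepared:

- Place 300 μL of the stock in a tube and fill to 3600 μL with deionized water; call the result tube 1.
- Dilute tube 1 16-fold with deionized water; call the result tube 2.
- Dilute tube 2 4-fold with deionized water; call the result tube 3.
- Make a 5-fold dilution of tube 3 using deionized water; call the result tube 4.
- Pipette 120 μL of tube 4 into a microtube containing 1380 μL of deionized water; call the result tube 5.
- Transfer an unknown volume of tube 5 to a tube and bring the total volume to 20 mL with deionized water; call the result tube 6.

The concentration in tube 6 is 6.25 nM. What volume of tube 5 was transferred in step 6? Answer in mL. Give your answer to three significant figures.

1.00 mL

Step 1: 300 μL brought to 3600 μL → factor 3600/300 = 12
Step 2: 16-fold → factor 16
Step 3: 4-fold → factor 4
Step 4: 5-fold → factor 5
Step 5: 120 μL + 1380 μL = 1500 μL total → factor 1500/120 = 12.5
Step 6: v brought to 20 mL → factor = 20 mL/v
Product of known-step factors = 48000
Overall factor = 6.00 mM / (6.25 nM) = 9.6 × 10^5
Step-6 factor = 9.6 × 10^5 / 48000 = 20
v = 20 mL / 20 = 1.00 mL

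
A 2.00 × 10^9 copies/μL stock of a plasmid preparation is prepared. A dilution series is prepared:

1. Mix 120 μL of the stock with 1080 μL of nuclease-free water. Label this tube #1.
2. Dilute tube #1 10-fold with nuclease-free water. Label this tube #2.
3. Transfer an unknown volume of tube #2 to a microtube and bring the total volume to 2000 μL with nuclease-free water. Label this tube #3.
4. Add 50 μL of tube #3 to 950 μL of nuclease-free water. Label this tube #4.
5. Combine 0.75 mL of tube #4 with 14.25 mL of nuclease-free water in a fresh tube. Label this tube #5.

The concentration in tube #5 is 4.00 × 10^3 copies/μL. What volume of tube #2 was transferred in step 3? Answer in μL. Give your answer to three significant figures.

Step 1: 120 μL + 1080 μL = 1200 μL total → factor 1200/120 = 10
Step 2: 10-fold → factor 10
Step 3: v brought to 2000 μL → factor = 2000 μL/v
Step 4: 50 μL + 950 μL = 1000 μL total → factor 1000/50 = 20
Step 5: 0.75 mL + 14.25 mL = 15 mL total → factor 15/0.75 = 20
Product of known-step factors = 40000
Overall factor = 2.00 × 10^9 copies/μL / (4.00 × 10^3 copies/μL) = 5 × 10^5
Step-3 factor = 5 × 10^5 / 40000 = 12.5
v = 2000 μL / 12.5 = 160 μL

160 μL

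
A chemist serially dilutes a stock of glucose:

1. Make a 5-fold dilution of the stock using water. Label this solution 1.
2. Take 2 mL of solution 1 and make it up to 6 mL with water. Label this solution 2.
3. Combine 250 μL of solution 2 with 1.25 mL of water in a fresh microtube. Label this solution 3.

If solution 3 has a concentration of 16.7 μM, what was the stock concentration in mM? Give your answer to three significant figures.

1.50 mM

Step 1: 5-fold → factor 5
Step 2: 2 mL brought to 6 mL → factor 6/2 = 3
Step 3: 250 μL + 1.25 mL = 1500 μL total → factor 1500/250 = 6
Overall dilution factor = 5 × 3 × 6 = 90
Stock = 16.7 μM × 90 = 1503 μM = 1.50 mM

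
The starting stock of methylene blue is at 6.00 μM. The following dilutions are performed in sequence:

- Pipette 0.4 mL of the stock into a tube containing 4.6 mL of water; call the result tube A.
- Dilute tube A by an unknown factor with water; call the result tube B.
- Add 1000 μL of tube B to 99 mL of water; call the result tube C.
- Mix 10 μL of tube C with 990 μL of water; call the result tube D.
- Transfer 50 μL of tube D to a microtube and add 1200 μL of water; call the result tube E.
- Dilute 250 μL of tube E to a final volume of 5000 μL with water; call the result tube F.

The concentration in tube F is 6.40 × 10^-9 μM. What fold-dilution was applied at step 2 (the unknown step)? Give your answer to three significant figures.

Step 1: 0.4 mL + 4.6 mL = 5 mL total → factor 5/0.4 = 12.5
Step 2: unknown factor x
Step 3: 1000 μL + 99 mL = 1 × 10^5 μL total → factor 1 × 10^5/1000 = 100
Step 4: 10 μL + 990 μL = 1000 μL total → factor 1000/10 = 100
Step 5: 50 μL + 1200 μL = 1250 μL total → factor 1250/50 = 25
Step 6: 250 μL brought to 5000 μL → factor 5000/250 = 20
Product of known-step factors = 6.25 × 10^7
Overall factor = 6.00 μM / (6.40 × 10^-9 μM) = 9.375 × 10^8
x = 9.375 × 10^8 / 6.25 × 10^7 = 15.0

15.0-fold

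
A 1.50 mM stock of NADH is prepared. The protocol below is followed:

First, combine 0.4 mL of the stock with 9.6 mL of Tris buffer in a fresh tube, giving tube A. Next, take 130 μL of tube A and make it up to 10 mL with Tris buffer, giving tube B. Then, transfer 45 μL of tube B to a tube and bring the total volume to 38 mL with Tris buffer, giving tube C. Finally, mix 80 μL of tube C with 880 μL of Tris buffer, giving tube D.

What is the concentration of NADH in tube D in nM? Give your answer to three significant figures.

Step 1: 0.4 mL + 9.6 mL = 10 mL total → factor 10/0.4 = 25
Step 2: 130 μL brought to 10 mL → factor 10000/130 = 76.923
Step 3: 45 μL brought to 38 mL → factor 38000/45 = 844.44
Step 4: 80 μL + 880 μL = 960 μL total → factor 960/80 = 12
Overall dilution factor = 25 × 76.923 × 844.44 × 12 = 1.9487 × 10^7
Final = 1.50 mM / 1.9487 × 10^7 = 7.697 × 10^-8 mM = 0.0770 nM

0.0770 nM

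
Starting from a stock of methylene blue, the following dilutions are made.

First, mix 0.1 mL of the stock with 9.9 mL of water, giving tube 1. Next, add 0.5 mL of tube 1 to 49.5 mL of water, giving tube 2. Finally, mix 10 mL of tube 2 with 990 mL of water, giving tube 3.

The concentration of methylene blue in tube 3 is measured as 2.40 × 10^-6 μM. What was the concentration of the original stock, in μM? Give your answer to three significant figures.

2.40 μM

Step 1: 0.1 mL + 9.9 mL = 10 mL total → factor 10/0.1 = 100
Step 2: 0.5 mL + 49.5 mL = 50 mL total → factor 50/0.5 = 100
Step 3: 10 mL + 990 mL = 1000 mL total → factor 1000/10 = 100
Overall dilution factor = 100 × 100 × 100 = 1 × 10^6
Stock = 2.40 × 10^-6 μM × 1 × 10^6 = 2.40 μM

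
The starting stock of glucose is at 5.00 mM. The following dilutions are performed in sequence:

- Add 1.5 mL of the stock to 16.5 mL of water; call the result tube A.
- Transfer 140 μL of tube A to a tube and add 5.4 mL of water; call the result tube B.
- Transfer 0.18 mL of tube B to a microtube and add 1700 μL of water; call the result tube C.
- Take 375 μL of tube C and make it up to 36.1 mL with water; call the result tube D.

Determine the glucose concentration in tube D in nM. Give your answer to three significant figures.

Step 1: 1.5 mL + 16.5 mL = 18 mL total → factor 18/1.5 = 12
Step 2: 140 μL + 5.4 mL = 5540 μL total → factor 5540/140 = 39.571
Step 3: 0.18 mL + 1700 μL = 1.88 mL total → factor 1.88/0.18 = 10.444
Step 4: 375 μL brought to 36.1 mL → factor 36100/375 = 96.267
Overall dilution factor = 12 × 39.571 × 10.444 × 96.267 = 4.7745 × 10^5
Final = 5.00 mM / 4.7745 × 10^5 = 1.047 × 10^-5 mM = 10.5 nM

10.5 nM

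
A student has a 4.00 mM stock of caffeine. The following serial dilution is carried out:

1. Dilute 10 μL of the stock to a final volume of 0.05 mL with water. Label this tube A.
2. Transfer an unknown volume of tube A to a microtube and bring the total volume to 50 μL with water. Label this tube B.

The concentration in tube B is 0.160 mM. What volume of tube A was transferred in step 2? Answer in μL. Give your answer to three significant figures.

Step 1: 10 μL brought to 0.05 mL → factor 50/10 = 5
Step 2: v brought to 50 μL → factor = 50 μL/v
Product of known-step factors = 5
Overall factor = 4.00 mM / (0.160 mM) = 25
Step-2 factor = 25 / 5 = 5
v = 50 μL / 5 = 10.0 μL

10.0 μL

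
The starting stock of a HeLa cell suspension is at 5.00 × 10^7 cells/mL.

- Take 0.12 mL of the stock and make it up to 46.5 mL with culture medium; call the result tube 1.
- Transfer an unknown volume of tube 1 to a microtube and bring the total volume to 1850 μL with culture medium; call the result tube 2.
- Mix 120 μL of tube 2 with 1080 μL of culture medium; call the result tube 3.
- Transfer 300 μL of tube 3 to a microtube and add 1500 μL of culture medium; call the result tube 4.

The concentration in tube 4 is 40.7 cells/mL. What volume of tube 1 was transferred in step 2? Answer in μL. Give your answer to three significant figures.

35.0 μL

Step 1: 0.12 mL brought to 46.5 mL → factor 46.5/0.12 = 387.5
Step 2: v brought to 1850 μL → factor = 1850 μL/v
Step 3: 120 μL + 1080 μL = 1200 μL total → factor 1200/120 = 10
Step 4: 300 μL + 1500 μL = 1800 μL total → factor 1800/300 = 6
Product of known-step factors = 23250
Overall factor = 5.00 × 10^7 cells/mL / (40.7 cells/mL) = 1.2285 × 10^6
Step-2 factor = 1.2285 × 10^6 / 23250 = 52.839
v = 1850 μL / 52.839 = 35.0 μL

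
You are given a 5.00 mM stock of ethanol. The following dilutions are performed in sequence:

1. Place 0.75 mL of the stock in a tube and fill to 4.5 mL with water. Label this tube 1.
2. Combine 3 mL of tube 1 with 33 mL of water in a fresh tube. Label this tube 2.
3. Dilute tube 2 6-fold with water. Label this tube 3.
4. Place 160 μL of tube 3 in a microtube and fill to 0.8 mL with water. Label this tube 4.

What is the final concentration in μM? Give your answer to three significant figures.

Step 1: 0.75 mL brought to 4.5 mL → factor 4.5/0.75 = 6
Step 2: 3 mL + 33 mL = 36 mL total → factor 36/3 = 12
Step 3: 6-fold → factor 6
Step 4: 160 μL brought to 0.8 mL → factor 800/160 = 5
Overall dilution factor = 6 × 12 × 6 × 5 = 2160
Final = 5.00 mM / 2160 = 0.002315 mM = 2.31 μM

2.31 μM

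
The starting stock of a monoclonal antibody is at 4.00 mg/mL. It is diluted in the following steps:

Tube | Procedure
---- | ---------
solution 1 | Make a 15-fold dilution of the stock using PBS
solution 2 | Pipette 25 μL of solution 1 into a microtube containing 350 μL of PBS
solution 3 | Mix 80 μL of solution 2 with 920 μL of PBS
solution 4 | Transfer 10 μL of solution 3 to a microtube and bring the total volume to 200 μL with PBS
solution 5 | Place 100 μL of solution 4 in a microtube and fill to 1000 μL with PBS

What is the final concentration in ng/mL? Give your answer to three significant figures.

Step 1: 15-fold → factor 15
Step 2: 25 μL + 350 μL = 375 μL total → factor 375/25 = 15
Step 3: 80 μL + 920 μL = 1000 μL total → factor 1000/80 = 12.5
Step 4: 10 μL brought to 200 μL → factor 200/10 = 20
Step 5: 100 μL brought to 1000 μL → factor 1000/100 = 10
Overall dilution factor = 15 × 15 × 12.5 × 20 × 10 = 5.625 × 10^5
Final = 4.00 mg/mL / 5.625 × 10^5 = 7.111 × 10^-6 mg/mL = 7.11 ng/mL

7.11 ng/mL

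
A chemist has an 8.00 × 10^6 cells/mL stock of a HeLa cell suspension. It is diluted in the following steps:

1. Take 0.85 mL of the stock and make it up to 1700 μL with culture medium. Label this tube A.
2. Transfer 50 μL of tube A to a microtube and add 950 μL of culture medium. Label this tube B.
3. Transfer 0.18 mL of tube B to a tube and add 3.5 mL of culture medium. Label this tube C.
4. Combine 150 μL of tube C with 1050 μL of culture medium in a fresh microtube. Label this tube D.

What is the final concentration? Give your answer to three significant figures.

1.22 × 10^3 cells/mL

Step 1: 0.85 mL brought to 1700 μL → factor 1.7/0.85 = 2
Step 2: 50 μL + 950 μL = 1000 μL total → factor 1000/50 = 20
Step 3: 0.18 mL + 3.5 mL = 3.68 mL total → factor 3.68/0.18 = 20.444
Step 4: 150 μL + 1050 μL = 1200 μL total → factor 1200/150 = 8
Overall dilution factor = 2 × 20 × 20.444 × 8 = 6542.2
Final = 8.00 × 10^6 cells/mL / 6542.2 = 1.22 × 10^3 cells/mL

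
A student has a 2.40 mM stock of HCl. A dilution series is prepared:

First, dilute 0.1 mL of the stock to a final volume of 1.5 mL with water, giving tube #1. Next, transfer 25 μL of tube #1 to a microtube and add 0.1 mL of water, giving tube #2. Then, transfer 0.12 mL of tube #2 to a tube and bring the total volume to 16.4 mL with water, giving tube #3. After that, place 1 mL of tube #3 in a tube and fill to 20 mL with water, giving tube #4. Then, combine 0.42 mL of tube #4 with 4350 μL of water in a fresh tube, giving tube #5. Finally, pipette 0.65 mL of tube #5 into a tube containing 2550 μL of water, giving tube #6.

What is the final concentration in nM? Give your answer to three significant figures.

0.209 nM

Step 1: 0.1 mL brought to 1.5 mL → factor 1.5/0.1 = 15
Step 2: 25 μL + 0.1 mL = 125 μL total → factor 125/25 = 5
Step 3: 0.12 mL brought to 16.4 mL → factor 16.4/0.12 = 136.67
Step 4: 1 mL brought to 20 mL → factor 20/1 = 20
Step 5: 0.42 mL + 4350 μL = 4.77 mL total → factor 4.77/0.42 = 11.357
Step 6: 0.65 mL + 2550 μL = 3.2 mL total → factor 3.2/0.65 = 4.9231
Overall dilution factor = 15 × 5 × 136.67 × 20 × 11.357 × 4.9231 = 1.1462 × 10^7
Final = 2.40 mM / 1.1462 × 10^7 = 2.094 × 10^-7 mM = 0.209 nM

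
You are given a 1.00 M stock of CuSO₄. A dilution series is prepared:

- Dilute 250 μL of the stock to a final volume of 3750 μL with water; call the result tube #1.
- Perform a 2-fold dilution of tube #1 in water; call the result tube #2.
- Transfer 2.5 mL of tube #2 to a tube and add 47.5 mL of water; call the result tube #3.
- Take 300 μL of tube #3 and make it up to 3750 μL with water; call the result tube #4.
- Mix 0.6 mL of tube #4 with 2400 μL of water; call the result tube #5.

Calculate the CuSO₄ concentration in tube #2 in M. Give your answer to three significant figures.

Step 1: 250 μL brought to 3750 μL → factor 3750/250 = 15
Step 2: 2-fold → factor 2
Dilution factor through tube #2 = 15 × 2 = 30
[tube #2] = 1.00 M / 30 = 0.0333 M

0.0333 M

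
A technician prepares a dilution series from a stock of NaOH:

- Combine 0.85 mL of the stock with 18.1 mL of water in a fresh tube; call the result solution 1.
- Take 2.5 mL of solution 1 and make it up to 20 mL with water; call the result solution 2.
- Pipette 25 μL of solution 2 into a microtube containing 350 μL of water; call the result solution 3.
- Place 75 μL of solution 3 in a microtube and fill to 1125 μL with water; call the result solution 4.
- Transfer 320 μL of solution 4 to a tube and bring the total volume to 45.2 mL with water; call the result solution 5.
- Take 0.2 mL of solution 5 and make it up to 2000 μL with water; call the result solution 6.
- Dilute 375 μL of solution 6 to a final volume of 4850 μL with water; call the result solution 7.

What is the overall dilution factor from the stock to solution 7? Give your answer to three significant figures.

Step 1: 0.85 mL + 18.1 mL = 18.95 mL total → factor 18.95/0.85 = 22.294
Step 2: 2.5 mL brought to 20 mL → factor 20/2.5 = 8
Step 3: 25 μL + 350 μL = 375 μL total → factor 375/25 = 15
Step 4: 75 μL brought to 1125 μL → factor 1125/75 = 15
Step 5: 320 μL brought to 45.2 mL → factor 45200/320 = 141.25
Step 6: 0.2 mL brought to 2000 μL → factor 2/0.2 = 10
Step 7: 375 μL brought to 4850 μL → factor 4850/375 = 12.933
Overall dilution factor = 22.294 × 8 × 15 × 15 × 141.25 × 10 × 12.933 = 7.331 × 10^8

7.33 × 10^8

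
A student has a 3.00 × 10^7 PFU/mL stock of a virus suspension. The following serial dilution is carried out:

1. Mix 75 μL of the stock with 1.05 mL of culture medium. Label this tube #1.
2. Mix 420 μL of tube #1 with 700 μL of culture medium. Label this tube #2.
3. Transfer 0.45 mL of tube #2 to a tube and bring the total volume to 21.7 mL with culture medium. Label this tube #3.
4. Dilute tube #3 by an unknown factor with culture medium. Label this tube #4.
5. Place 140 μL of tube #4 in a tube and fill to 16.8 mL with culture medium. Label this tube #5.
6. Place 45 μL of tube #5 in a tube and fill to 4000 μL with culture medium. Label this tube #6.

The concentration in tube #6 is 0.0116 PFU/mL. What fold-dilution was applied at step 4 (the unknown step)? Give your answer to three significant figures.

126-fold

Step 1: 75 μL + 1.05 mL = 1125 μL total → factor 1125/75 = 15
Step 2: 420 μL + 700 μL = 1120 μL total → factor 1120/420 = 2.6667
Step 3: 0.45 mL brought to 21.7 mL → factor 21.7/0.45 = 48.222
Step 4: unknown factor x
Step 5: 140 μL brought to 16.8 mL → factor 16800/140 = 120
Step 6: 45 μL brought to 4000 μL → factor 4000/45 = 88.889
Product of known-step factors = 2.0575 × 10^7
Overall factor = 3.00 × 10^7 PFU/mL / (0.0116 PFU/mL) = 2.5862 × 10^9
x = 2.5862 × 10^9 / 2.0575 × 10^7 = 126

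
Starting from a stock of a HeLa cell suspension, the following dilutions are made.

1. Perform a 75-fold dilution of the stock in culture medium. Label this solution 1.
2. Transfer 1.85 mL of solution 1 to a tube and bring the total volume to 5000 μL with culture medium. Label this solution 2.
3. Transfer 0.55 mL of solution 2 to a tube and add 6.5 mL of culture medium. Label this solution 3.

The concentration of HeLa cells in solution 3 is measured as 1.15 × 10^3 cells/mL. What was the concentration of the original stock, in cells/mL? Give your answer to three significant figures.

2.99 × 10^6 cells/mL

Step 1: 75-fold → factor 75
Step 2: 1.85 mL brought to 5000 μL → factor 5/1.85 = 2.7027
Step 3: 0.55 mL + 6.5 mL = 7.05 mL total → factor 7.05/0.55 = 12.818
Overall dilution factor = 75 × 2.7027 × 12.818 = 2598.3
Stock = 1.15 × 10^3 cells/mL × 2598.3 = 2.99 × 10^6 cells/mL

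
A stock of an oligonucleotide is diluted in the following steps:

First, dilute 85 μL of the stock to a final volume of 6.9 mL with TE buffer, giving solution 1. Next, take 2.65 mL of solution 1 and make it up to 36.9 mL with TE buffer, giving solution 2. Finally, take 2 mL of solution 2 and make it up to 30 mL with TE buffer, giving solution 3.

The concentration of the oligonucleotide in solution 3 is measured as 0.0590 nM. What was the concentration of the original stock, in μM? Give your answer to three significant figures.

1.00 μM

Step 1: 85 μL brought to 6.9 mL → factor 6900/85 = 81.176
Step 2: 2.65 mL brought to 36.9 mL → factor 36.9/2.65 = 13.925
Step 3: 2 mL brought to 30 mL → factor 30/2 = 15
Overall dilution factor = 81.176 × 13.925 × 15 = 16955
Stock = 0.0590 nM × 16955 = 1000 nM = 1.00 μM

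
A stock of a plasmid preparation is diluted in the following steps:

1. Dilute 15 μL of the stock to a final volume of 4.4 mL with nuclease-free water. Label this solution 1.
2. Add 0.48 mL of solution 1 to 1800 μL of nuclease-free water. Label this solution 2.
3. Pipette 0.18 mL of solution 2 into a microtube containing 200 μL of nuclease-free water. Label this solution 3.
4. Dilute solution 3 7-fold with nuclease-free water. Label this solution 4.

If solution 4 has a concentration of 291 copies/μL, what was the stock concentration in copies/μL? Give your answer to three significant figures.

Step 1: 15 μL brought to 4.4 mL → factor 4400/15 = 293.33
Step 2: 0.48 mL + 1800 μL = 2.28 mL total → factor 2.28/0.48 = 4.75
Step 3: 0.18 mL + 200 μL = 0.38 mL total → factor 0.38/0.18 = 2.1111
Step 4: 7-fold → factor 7
Overall dilution factor = 293.33 × 4.75 × 2.1111 × 7 = 20590
Stock = 291 copies/μL × 20590 = 5.99 × 10^6 copies/μL

5.99 × 10^6 copies/μL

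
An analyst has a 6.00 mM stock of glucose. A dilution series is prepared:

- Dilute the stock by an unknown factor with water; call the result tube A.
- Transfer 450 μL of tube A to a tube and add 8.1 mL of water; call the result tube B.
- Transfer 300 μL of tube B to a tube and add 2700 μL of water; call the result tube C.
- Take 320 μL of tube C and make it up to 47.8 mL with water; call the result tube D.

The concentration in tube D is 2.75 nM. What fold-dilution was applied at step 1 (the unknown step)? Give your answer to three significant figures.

Step 1: unknown factor x
Step 2: 450 μL + 8.1 mL = 8550 μL total → factor 8550/450 = 19
Step 3: 300 μL + 2700 μL = 3000 μL total → factor 3000/300 = 10
Step 4: 320 μL brought to 47.8 mL → factor 47800/320 = 149.38
Product of known-step factors = 28381
Overall factor = 6.00 mM / (2.75 nM) = 2.1818 × 10^6
x = 2.1818 × 10^6 / 28381 = 76.9

76.9-fold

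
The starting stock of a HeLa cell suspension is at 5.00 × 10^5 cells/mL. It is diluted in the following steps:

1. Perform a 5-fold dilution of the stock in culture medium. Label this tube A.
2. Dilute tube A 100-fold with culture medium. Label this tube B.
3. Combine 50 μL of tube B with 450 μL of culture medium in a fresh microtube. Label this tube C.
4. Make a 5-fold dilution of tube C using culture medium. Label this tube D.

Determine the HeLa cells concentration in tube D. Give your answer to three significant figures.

20.0 cells/mL

Step 1: 5-fold → factor 5
Step 2: 100-fold → factor 100
Step 3: 50 μL + 450 μL = 500 μL total → factor 500/50 = 10
Step 4: 5-fold → factor 5
Overall dilution factor = 5 × 100 × 10 × 5 = 25000
Final = 5.00 × 10^5 cells/mL / 25000 = 20.0 cells/mL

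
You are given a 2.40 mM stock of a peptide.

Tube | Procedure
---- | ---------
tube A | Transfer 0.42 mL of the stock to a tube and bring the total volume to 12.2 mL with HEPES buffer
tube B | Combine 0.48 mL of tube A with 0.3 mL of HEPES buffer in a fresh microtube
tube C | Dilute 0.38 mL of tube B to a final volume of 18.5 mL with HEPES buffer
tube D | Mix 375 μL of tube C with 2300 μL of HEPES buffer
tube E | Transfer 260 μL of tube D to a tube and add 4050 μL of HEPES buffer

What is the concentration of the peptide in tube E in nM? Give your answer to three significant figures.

8.83 nM

Step 1: 0.42 mL brought to 12.2 mL → factor 12.2/0.42 = 29.048
Step 2: 0.48 mL + 0.3 mL = 0.78 mL total → factor 0.78/0.48 = 1.625
Step 3: 0.38 mL brought to 18.5 mL → factor 18.5/0.38 = 48.684
Step 4: 375 μL + 2300 μL = 2675 μL total → factor 2675/375 = 7.1333
Step 5: 260 μL + 4050 μL = 4310 μL total → factor 4310/260 = 16.577
Dilution factor through tube E = 29.048 × 1.625 × 48.684 × 7.1333 × 16.577 = 2.7174 × 10^5
[tube E] = 2.40 mM / 2.7174 × 10^5 = 8.832 × 10^-6 mM = 8.83 nM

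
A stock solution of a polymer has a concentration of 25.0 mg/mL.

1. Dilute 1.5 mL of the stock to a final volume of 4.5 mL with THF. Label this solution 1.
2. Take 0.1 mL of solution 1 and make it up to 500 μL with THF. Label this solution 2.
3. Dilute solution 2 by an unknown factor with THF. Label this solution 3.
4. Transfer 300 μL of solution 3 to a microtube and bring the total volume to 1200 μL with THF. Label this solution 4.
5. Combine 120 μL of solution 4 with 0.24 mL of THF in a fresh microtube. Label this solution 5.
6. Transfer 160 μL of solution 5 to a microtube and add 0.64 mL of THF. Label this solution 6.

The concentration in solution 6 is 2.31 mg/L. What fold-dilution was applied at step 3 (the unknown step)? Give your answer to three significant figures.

Step 1: 1.5 mL brought to 4.5 mL → factor 4.5/1.5 = 3
Step 2: 0.1 mL brought to 500 μL → factor 0.5/0.1 = 5
Step 3: unknown factor x
Step 4: 300 μL brought to 1200 μL → factor 1200/300 = 4
Step 5: 120 μL + 0.24 mL = 360 μL total → factor 360/120 = 3
Step 6: 160 μL + 0.64 mL = 800 μL total → factor 800/160 = 5
Product of known-step factors = 900
Overall factor = 25.0 mg/mL / (2.31 mg/L) = 10823
x = 10823 / 900 = 12.0

12.0-fold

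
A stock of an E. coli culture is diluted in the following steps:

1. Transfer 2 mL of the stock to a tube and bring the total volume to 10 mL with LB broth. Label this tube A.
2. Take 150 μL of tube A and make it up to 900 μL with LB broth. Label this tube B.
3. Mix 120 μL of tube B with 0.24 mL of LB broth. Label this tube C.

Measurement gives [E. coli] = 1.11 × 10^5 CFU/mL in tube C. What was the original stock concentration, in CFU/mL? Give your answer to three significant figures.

9.99 × 10^6 CFU/mL

Step 1: 2 mL brought to 10 mL → factor 10/2 = 5
Step 2: 150 μL brought to 900 μL → factor 900/150 = 6
Step 3: 120 μL + 0.24 mL = 360 μL total → factor 360/120 = 3
Overall dilution factor = 5 × 6 × 3 = 90
Stock = 1.11 × 10^5 CFU/mL × 90 = 9.99 × 10^6 CFU/mL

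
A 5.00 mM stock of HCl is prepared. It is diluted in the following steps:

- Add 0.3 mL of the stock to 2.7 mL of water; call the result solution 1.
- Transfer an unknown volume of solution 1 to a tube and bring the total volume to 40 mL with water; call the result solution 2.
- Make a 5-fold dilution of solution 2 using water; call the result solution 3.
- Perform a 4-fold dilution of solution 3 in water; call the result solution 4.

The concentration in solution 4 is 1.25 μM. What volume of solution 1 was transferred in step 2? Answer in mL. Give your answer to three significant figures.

2.00 mL

Step 1: 0.3 mL + 2.7 mL = 3 mL total → factor 3/0.3 = 10
Step 2: v brought to 40 mL → factor = 40 mL/v
Step 3: 5-fold → factor 5
Step 4: 4-fold → factor 4
Product of known-step factors = 200
Overall factor = 5.00 mM / (1.25 μM) = 4000
Step-2 factor = 4000 / 200 = 20
v = 40 mL / 20 = 2.00 mL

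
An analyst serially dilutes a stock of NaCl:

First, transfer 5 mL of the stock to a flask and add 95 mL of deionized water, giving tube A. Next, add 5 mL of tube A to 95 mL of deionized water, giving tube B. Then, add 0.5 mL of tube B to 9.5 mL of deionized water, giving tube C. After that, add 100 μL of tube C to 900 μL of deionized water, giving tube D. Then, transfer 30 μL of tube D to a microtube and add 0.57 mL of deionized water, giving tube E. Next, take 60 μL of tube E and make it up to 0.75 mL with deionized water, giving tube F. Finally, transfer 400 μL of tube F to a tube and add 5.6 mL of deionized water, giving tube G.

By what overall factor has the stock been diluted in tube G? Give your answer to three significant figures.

3.00 × 10^8

Step 1: 5 mL + 95 mL = 100 mL total → factor 100/5 = 20
Step 2: 5 mL + 95 mL = 100 mL total → factor 100/5 = 20
Step 3: 0.5 mL + 9.5 mL = 10 mL total → factor 10/0.5 = 20
Step 4: 100 μL + 900 μL = 1000 μL total → factor 1000/100 = 10
Step 5: 30 μL + 0.57 mL = 600 μL total → factor 600/30 = 20
Step 6: 60 μL brought to 0.75 mL → factor 750/60 = 12.5
Step 7: 400 μL + 5.6 mL = 6000 μL total → factor 6000/400 = 15
Overall dilution factor = 20 × 20 × 20 × 10 × 20 × 12.5 × 15 = 3 × 10^8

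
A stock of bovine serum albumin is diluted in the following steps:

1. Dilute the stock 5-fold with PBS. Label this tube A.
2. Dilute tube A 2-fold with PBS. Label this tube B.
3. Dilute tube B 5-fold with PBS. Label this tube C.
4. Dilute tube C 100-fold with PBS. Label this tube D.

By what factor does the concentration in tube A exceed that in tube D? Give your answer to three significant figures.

1.00 × 10^3

Step 1: 5-fold → factor 5
Step 2: 2-fold → factor 2
Step 3: 5-fold → factor 5
Step 4: 100-fold → factor 100
Dilution factor to tube A = 5; to tube D = 5000
[tube A]/[tube D] = (factor to tube D)/(factor to tube A) = 5000/5 = 1.00 × 10^3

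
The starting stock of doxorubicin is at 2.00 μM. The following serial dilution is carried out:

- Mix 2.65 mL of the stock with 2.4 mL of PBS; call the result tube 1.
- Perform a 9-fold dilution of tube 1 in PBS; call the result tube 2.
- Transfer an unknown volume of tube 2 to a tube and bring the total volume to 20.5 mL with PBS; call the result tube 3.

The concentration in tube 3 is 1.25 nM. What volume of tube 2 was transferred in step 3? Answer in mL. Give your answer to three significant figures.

0.220 mL

Step 1: 2.65 mL + 2.4 mL = 5.05 mL total → factor 5.05/2.65 = 1.9057
Step 2: 9-fold → factor 9
Step 3: v brought to 20.5 mL → factor = 20.5 mL/v
Product of known-step factors = 17.151
Overall factor = 2.00 μM / (1.25 nM) = 1600
Step-3 factor = 1600 / 17.151 = 93.289
v = 20.5 mL / 93.289 = 0.220 mL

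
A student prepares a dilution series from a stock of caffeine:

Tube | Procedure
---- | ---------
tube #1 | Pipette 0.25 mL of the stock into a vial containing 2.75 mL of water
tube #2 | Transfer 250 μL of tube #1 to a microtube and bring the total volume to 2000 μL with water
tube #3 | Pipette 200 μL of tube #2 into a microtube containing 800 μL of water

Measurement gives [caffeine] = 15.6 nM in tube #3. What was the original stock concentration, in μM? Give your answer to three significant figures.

7.49 μM

Step 1: 0.25 mL + 2.75 mL = 3 mL total → factor 3/0.25 = 12
Step 2: 250 μL brought to 2000 μL → factor 2000/250 = 8
Step 3: 200 μL + 800 μL = 1000 μL total → factor 1000/200 = 5
Overall dilution factor = 12 × 8 × 5 = 480
Stock = 15.6 nM × 480 = 7488 nM = 7.49 μM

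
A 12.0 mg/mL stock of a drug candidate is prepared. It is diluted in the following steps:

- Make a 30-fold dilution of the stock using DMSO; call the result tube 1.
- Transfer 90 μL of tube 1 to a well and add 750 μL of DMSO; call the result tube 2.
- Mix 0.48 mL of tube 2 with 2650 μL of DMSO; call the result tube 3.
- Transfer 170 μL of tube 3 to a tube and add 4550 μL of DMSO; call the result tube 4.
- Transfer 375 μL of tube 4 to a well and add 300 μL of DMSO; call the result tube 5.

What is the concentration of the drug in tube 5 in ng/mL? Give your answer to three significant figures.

Step 1: 30-fold → factor 30
Step 2: 90 μL + 750 μL = 840 μL total → factor 840/90 = 9.3333
Step 3: 0.48 mL + 2650 μL = 3.13 mL total → factor 3.13/0.48 = 6.5208
Step 4: 170 μL + 4550 μL = 4720 μL total → factor 4720/170 = 27.765
Step 5: 375 μL + 300 μL = 675 μL total → factor 675/375 = 1.8
Overall dilution factor = 30 × 9.3333 × 6.5208 × 27.765 × 1.8 = 91249
Final = 12.0 mg/mL / 91249 = 0.0001315 mg/mL = 132 ng/mL

132 ng/mL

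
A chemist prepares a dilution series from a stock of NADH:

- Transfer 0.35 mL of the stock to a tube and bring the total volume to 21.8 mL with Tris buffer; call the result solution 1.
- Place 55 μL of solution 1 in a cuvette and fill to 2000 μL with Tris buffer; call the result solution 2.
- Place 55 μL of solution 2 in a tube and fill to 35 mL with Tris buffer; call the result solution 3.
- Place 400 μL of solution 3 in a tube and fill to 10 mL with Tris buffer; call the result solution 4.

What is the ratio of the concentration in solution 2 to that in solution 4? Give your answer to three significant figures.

1.59 × 10^4

Step 1: 0.35 mL brought to 21.8 mL → factor 21.8/0.35 = 62.286
Step 2: 55 μL brought to 2000 μL → factor 2000/55 = 36.364
Step 3: 55 μL brought to 35 mL → factor 35000/55 = 636.36
Step 4: 400 μL brought to 10 mL → factor 10000/400 = 25
Dilution factor to solution 2 = 2264.9; to solution 4 = 3.6033 × 10^7
[solution 2]/[solution 4] = (factor to solution 4)/(factor to solution 2) = 3.6033 × 10^7/2264.9 = 1.59 × 10^4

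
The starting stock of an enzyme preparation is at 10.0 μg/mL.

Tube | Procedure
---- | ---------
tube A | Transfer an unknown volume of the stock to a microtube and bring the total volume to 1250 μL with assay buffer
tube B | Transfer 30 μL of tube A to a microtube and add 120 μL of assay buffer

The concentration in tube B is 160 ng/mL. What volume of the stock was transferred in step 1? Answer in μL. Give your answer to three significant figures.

100 μL

Step 1: v brought to 1250 μL → factor = 1250 μL/v
Step 2: 30 μL + 120 μL = 150 μL total → factor 150/30 = 5
Product of known-step factors = 5
Overall factor = 10.0 μg/mL / (160 ng/mL) = 62.5
Step-1 factor = 62.5 / 5 = 12.5
v = 1250 μL / 12.5 = 100 μL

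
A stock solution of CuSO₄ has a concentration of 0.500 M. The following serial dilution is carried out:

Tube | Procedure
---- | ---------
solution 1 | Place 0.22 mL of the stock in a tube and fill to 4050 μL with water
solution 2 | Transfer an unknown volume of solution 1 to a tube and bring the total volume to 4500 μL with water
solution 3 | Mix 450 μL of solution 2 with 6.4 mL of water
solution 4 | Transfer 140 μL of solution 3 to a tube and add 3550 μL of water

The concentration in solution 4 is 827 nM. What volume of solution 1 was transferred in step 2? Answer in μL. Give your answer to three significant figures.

Step 1: 0.22 mL brought to 4050 μL → factor 4.05/0.22 = 18.409
Step 2: v brought to 4500 μL → factor = 4500 μL/v
Step 3: 450 μL + 6.4 mL = 6850 μL total → factor 6850/450 = 15.222
Step 4: 140 μL + 3550 μL = 3690 μL total → factor 3690/140 = 26.357
Product of known-step factors = 7386
Overall factor = 0.500 M / (827 nM) = 6.0459 × 10^5
Step-2 factor = 6.0459 × 10^5 / 7386 = 81.857
v = 4500 μL / 81.857 = 55.0 μL

55.0 μL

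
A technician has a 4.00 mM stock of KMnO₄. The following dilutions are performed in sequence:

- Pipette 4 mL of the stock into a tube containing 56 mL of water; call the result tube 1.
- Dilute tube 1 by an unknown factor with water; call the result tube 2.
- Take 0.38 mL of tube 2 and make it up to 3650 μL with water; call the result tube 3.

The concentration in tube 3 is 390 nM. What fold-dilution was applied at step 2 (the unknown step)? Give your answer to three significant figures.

71.2-fold

Step 1: 4 mL + 56 mL = 60 mL total → factor 60/4 = 15
Step 2: unknown factor x
Step 3: 0.38 mL brought to 3650 μL → factor 3.65/0.38 = 9.6053
Product of known-step factors = 144.08
Overall factor = 4.00 mM / (390 nM) = 10256
x = 10256 / 144.08 = 71.2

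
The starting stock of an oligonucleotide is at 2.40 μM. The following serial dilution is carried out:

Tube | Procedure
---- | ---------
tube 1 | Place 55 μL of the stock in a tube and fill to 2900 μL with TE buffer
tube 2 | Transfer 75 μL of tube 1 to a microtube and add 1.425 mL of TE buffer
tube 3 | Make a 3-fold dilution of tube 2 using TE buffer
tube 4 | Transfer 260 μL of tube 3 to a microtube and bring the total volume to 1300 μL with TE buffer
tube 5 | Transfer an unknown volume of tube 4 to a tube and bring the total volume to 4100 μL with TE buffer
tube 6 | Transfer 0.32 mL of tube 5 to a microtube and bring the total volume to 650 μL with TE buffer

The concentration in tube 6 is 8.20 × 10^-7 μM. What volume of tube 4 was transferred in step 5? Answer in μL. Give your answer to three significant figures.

45.0 μL

Step 1: 55 μL brought to 2900 μL → factor 2900/55 = 52.727
Step 2: 75 μL + 1.425 mL = 1500 μL total → factor 1500/75 = 20
Step 3: 3-fold → factor 3
Step 4: 260 μL brought to 1300 μL → factor 1300/260 = 5
Step 5: v brought to 4100 μL → factor = 4100 μL/v
Step 6: 0.32 mL brought to 650 μL → factor 0.65/0.32 = 2.0312
Product of known-step factors = 32131
Overall factor = 2.40 μM / (8.20 × 10^-7 μM) = 2.9268 × 10^6
Step-5 factor = 2.9268 × 10^6 / 32131 = 91.091
v = 4100 μL / 91.091 = 45.0 μL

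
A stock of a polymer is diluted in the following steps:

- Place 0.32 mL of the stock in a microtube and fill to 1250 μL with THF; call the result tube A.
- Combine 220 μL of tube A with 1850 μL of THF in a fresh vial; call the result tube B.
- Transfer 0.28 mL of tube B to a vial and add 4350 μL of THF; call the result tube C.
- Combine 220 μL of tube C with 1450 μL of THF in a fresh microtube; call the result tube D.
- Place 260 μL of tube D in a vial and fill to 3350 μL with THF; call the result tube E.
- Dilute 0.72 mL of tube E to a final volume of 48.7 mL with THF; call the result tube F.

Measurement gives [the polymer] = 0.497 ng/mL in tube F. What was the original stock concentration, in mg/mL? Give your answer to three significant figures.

2.00 mg/mL

Step 1: 0.32 mL brought to 1250 μL → factor 1.25/0.32 = 3.9062
Step 2: 220 μL + 1850 μL = 2070 μL total → factor 2070/220 = 9.4091
Step 3: 0.28 mL + 4350 μL = 4.63 mL total → factor 4.63/0.28 = 16.536
Step 4: 220 μL + 1450 μL = 1670 μL total → factor 1670/220 = 7.5909
Step 5: 260 μL brought to 3350 μL → factor 3350/260 = 12.885
Step 6: 0.72 mL brought to 48.7 mL → factor 48.7/0.72 = 67.639
Overall dilution factor = 3.9062 × 9.4091 × 16.536 × 7.5909 × 12.885 × 67.639 = 4.0206 × 10^6
Stock = 0.497 ng/mL × 4.0206 × 10^6 = 1.998 × 10^6 ng/mL = 2.00 mg/mL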